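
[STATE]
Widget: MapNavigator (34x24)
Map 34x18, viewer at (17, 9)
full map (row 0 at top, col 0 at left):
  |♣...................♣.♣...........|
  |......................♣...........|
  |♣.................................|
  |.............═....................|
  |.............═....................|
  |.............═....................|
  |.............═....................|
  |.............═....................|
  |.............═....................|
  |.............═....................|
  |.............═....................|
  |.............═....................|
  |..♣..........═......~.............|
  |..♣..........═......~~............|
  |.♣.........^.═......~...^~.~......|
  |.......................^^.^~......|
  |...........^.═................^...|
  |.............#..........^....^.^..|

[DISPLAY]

                                  
                                  
                                  
♣...................♣.♣...........
......................♣...........
♣.................................
.............═....................
.............═....................
.............═....................
.............═....................
.............═....................
.............═....................
.............═...@................
.............═....................
.............═....................
..♣..........═......~.............
..♣..........═......~~............
.♣.........^.═......~...^~.~......
.......................^^.^~......
...........^.═................^...
.............#..........^....^.^..
                                  
                                  
                                  


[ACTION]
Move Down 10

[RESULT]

.............═....................
.............═....................
.............═....................
.............═....................
.............═....................
.............═....................
.............═....................
..♣..........═......~.............
..♣..........═......~~............
.♣.........^.═......~...^~.~......
.......................^^.^~......
...........^.═................^...
.............#...@......^....^.^..
                                  
                                  
                                  
                                  
                                  
                                  
                                  
                                  
                                  
                                  
                                  


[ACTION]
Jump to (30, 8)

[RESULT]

                                  
                                  
                                  
                                  
.......♣.♣...........             
.........♣...........             
.....................             
═....................             
═....................             
═....................             
═....................             
═....................             
═................@...             
═....................             
═....................             
═....................             
═......~.............             
═......~~............             
═......~...^~.~......             
..........^^.^~......             
═................^...             
#..........^....^.^..             
                                  
                                  


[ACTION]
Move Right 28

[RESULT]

                                  
                                  
                                  
                                  
....♣.♣...........                
......♣...........                
..................                
..................                
..................                
..................                
..................                
..................                
.................@                
..................                
..................                
..................                
....~.............                
....~~............                
....~...^~.~......                
.......^^.^~......                
..............^...                
........^....^.^..                
                                  
                                  


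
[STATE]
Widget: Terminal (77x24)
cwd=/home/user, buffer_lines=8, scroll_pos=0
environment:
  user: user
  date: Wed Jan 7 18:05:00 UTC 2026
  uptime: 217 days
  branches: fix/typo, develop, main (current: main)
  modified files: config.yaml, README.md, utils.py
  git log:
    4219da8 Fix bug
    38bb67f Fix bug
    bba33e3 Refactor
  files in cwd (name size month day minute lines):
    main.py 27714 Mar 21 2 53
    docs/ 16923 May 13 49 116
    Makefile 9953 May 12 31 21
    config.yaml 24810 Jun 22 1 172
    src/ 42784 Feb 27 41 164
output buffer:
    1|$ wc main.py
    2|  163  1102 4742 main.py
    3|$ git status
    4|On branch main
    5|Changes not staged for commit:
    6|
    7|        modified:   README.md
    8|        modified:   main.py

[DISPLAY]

$ wc main.py                                                                 
  163  1102 4742 main.py                                                     
$ git status                                                                 
On branch main                                                               
Changes not staged for commit:                                               
                                                                             
        modified:   README.md                                                
        modified:   main.py                                                  
$ █                                                                          
                                                                             
                                                                             
                                                                             
                                                                             
                                                                             
                                                                             
                                                                             
                                                                             
                                                                             
                                                                             
                                                                             
                                                                             
                                                                             
                                                                             
                                                                             


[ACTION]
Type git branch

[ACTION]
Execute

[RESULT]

$ wc main.py                                                                 
  163  1102 4742 main.py                                                     
$ git status                                                                 
On branch main                                                               
Changes not staged for commit:                                               
                                                                             
        modified:   README.md                                                
        modified:   main.py                                                  
$ git branch                                                                 
  fix/typo                                                                   
  develop                                                                    
* main                                                                       
$ █                                                                          
                                                                             
                                                                             
                                                                             
                                                                             
                                                                             
                                                                             
                                                                             
                                                                             
                                                                             
                                                                             
                                                                             


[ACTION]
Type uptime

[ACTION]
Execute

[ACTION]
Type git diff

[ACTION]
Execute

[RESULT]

$ wc main.py                                                                 
  163  1102 4742 main.py                                                     
$ git status                                                                 
On branch main                                                               
Changes not staged for commit:                                               
                                                                             
        modified:   README.md                                                
        modified:   main.py                                                  
$ git branch                                                                 
  fix/typo                                                                   
  develop                                                                    
* main                                                                       
$ uptime                                                                     
 10:00  up 217 days                                                          
$ git diff                                                                   
diff --git a/main.py b/main.py                                               
--- a/main.py                                                                
+++ b/main.py                                                                
@@ -1,3 +1,4 @@                                                              
+# updated                                                                   
 import sys                                                                  
$ █                                                                          
                                                                             
                                                                             


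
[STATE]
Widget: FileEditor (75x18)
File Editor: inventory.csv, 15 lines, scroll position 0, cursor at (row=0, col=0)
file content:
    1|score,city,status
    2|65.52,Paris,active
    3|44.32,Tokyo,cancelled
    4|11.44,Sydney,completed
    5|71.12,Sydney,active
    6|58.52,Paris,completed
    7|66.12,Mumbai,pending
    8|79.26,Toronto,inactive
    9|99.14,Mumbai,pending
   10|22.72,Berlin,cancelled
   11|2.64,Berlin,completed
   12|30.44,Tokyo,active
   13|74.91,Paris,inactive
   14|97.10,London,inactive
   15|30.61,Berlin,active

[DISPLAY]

█core,city,status                                                         ▲
65.52,Paris,active                                                        █
44.32,Tokyo,cancelled                                                     ░
11.44,Sydney,completed                                                    ░
71.12,Sydney,active                                                       ░
58.52,Paris,completed                                                     ░
66.12,Mumbai,pending                                                      ░
79.26,Toronto,inactive                                                    ░
99.14,Mumbai,pending                                                      ░
22.72,Berlin,cancelled                                                    ░
2.64,Berlin,completed                                                     ░
30.44,Tokyo,active                                                        ░
74.91,Paris,inactive                                                      ░
97.10,London,inactive                                                     ░
30.61,Berlin,active                                                       ░
                                                                          ░
                                                                          ░
                                                                          ▼


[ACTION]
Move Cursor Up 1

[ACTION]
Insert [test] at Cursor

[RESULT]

test█core,city,status                                                     ▲
65.52,Paris,active                                                        █
44.32,Tokyo,cancelled                                                     ░
11.44,Sydney,completed                                                    ░
71.12,Sydney,active                                                       ░
58.52,Paris,completed                                                     ░
66.12,Mumbai,pending                                                      ░
79.26,Toronto,inactive                                                    ░
99.14,Mumbai,pending                                                      ░
22.72,Berlin,cancelled                                                    ░
2.64,Berlin,completed                                                     ░
30.44,Tokyo,active                                                        ░
74.91,Paris,inactive                                                      ░
97.10,London,inactive                                                     ░
30.61,Berlin,active                                                       ░
                                                                          ░
                                                                          ░
                                                                          ▼


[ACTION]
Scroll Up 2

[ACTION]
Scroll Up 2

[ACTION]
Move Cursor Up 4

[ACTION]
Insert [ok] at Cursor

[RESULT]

testok█core,city,status                                                   ▲
65.52,Paris,active                                                        █
44.32,Tokyo,cancelled                                                     ░
11.44,Sydney,completed                                                    ░
71.12,Sydney,active                                                       ░
58.52,Paris,completed                                                     ░
66.12,Mumbai,pending                                                      ░
79.26,Toronto,inactive                                                    ░
99.14,Mumbai,pending                                                      ░
22.72,Berlin,cancelled                                                    ░
2.64,Berlin,completed                                                     ░
30.44,Tokyo,active                                                        ░
74.91,Paris,inactive                                                      ░
97.10,London,inactive                                                     ░
30.61,Berlin,active                                                       ░
                                                                          ░
                                                                          ░
                                                                          ▼


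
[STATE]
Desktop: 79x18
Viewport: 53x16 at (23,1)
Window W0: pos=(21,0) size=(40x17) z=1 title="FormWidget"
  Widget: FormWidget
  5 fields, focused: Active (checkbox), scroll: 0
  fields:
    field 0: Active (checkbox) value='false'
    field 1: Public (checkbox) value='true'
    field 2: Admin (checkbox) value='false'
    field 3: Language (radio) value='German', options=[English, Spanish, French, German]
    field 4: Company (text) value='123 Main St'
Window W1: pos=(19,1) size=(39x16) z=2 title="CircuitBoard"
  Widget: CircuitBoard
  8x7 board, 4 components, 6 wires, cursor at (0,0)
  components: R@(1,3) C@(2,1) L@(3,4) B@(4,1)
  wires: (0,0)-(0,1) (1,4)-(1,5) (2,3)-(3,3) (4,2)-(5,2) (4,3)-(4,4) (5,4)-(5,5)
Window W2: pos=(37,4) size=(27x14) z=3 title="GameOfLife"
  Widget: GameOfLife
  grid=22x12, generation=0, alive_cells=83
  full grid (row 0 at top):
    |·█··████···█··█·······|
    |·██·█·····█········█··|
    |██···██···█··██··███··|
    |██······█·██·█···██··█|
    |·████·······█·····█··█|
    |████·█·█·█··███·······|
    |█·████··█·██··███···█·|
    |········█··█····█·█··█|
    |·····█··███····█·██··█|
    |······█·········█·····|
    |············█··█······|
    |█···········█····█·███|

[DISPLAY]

━━━━━━━━━━━━━━━━━━━━━━━━━━━━━━━━━━┓  ┃               
rcuitBoard                        ┃──┨               
──────────────────────────────────┨  ┃               
0 1 2 3 4 5 6 ┏━━━━━━━━━━━━━━━━━━━━━━━━━┓            
[.]─ ·        ┃ GameOfLife              ┃            
              ┠─────────────────────────┨            
             R┃Gen: 0                   ┃            
              ┃·██·█·····█········█··   ┃            
     C       ·┃██···██···█··██··███··   ┃            
             │┃██······█·██·█···██··█   ┃            
             ·┃·████·······█·····█··█   ┃            
              ┃████·█·█·█··███·······   ┃            
     B   ·   ·┃█·████··█·██··███···█·   ┃            
         │    ┃········█··█····█·█··█   ┃            
         ·    ┃·····█··███····█·██··█   ┃            
━━━━━━━━━━━━━━┃······█·········█·····   ┃            


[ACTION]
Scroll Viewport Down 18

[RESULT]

rcuitBoard                        ┃──┨               
──────────────────────────────────┨  ┃               
0 1 2 3 4 5 6 ┏━━━━━━━━━━━━━━━━━━━━━━━━━┓            
[.]─ ·        ┃ GameOfLife              ┃            
              ┠─────────────────────────┨            
             R┃Gen: 0                   ┃            
              ┃·██·█·····█········█··   ┃            
     C       ·┃██···██···█··██··███··   ┃            
             │┃██······█·██·█···██··█   ┃            
             ·┃·████·······█·····█··█   ┃            
              ┃████·█·█·█··███·······   ┃            
     B   ·   ·┃█·████··█·██··███···█·   ┃            
         │    ┃········█··█····█·█··█   ┃            
         ·    ┃·····█··███····█·██··█   ┃            
━━━━━━━━━━━━━━┃······█·········█·····   ┃            
              ┗━━━━━━━━━━━━━━━━━━━━━━━━━┛            


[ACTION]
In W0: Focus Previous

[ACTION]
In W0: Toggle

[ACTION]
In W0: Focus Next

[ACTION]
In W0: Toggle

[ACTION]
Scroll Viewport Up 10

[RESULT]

━━━━━━━━━━━━━━━━━━━━━━━━━━━━━━━━━━━━━┓               
━━━━━━━━━━━━━━━━━━━━━━━━━━━━━━━━━━┓  ┃               
rcuitBoard                        ┃──┨               
──────────────────────────────────┨  ┃               
0 1 2 3 4 5 6 ┏━━━━━━━━━━━━━━━━━━━━━━━━━┓            
[.]─ ·        ┃ GameOfLife              ┃            
              ┠─────────────────────────┨            
             R┃Gen: 0                   ┃            
              ┃·██·█·····█········█··   ┃            
     C       ·┃██···██···█··██··███··   ┃            
             │┃██······█·██·█···██··█   ┃            
             ·┃·████·······█·····█··█   ┃            
              ┃████·█·█·█··███·······   ┃            
     B   ·   ·┃█·████··█·██··███···█·   ┃            
         │    ┃········█··█····█·█··█   ┃            
         ·    ┃·····█··███····█·██··█   ┃            


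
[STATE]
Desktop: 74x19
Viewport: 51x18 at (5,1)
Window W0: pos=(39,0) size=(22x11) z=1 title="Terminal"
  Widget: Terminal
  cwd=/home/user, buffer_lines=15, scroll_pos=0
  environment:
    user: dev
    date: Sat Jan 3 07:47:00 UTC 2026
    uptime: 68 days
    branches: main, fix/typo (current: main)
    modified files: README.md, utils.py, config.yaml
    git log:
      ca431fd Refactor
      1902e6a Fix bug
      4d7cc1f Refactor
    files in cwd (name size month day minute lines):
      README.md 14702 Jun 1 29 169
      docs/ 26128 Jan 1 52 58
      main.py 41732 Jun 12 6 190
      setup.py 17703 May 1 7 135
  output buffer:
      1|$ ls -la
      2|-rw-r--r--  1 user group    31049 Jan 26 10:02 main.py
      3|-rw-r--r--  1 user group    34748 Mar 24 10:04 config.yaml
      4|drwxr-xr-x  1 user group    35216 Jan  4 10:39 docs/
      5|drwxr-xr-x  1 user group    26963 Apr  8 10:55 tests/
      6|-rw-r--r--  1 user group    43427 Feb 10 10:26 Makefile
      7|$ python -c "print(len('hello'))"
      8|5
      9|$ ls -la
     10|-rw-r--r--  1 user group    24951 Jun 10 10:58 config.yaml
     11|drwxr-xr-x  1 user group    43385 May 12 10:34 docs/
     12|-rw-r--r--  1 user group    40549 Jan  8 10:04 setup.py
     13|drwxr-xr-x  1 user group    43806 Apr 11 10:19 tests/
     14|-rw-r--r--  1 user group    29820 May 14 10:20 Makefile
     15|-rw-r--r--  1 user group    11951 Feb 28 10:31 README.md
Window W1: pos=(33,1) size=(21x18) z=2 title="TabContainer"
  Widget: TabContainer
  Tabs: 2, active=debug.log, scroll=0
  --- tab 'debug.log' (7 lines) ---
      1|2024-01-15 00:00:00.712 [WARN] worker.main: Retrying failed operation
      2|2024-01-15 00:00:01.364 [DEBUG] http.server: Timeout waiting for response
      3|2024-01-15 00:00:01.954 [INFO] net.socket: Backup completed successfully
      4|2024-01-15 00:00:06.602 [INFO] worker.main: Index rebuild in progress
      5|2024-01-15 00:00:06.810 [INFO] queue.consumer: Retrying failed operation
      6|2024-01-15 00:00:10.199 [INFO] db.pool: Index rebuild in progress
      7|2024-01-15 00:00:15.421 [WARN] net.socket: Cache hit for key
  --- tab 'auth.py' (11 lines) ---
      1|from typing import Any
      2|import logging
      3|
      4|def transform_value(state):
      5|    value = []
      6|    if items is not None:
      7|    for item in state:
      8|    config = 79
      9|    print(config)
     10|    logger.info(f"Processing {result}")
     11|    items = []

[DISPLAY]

                            ┏━━━━━━━━━━━━━━━━━━━┓  
                            ┃ TabContainer      ┃──
                            ┠───────────────────┨  
                            ┃[debug.log]│ auth.p┃us
                            ┃───────────────────┃us
                            ┃2024-01-15 00:00:00┃us
                            ┃2024-01-15 00:00:01┃us
                            ┃2024-01-15 00:00:01┃us
                            ┃2024-01-15 00:00:06┃ri
                            ┃2024-01-15 00:00:06┃━━
                            ┃2024-01-15 00:00:10┃  
                            ┃2024-01-15 00:00:15┃  
                            ┃                   ┃  
                            ┃                   ┃  
                            ┃                   ┃  
                            ┃                   ┃  
                            ┃                   ┃  
                            ┗━━━━━━━━━━━━━━━━━━━┛  


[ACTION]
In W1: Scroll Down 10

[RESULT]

                            ┏━━━━━━━━━━━━━━━━━━━┓  
                            ┃ TabContainer      ┃──
                            ┠───────────────────┨  
                            ┃[debug.log]│ auth.p┃us
                            ┃───────────────────┃us
                            ┃2024-01-15 00:00:15┃us
                            ┃                   ┃us
                            ┃                   ┃us
                            ┃                   ┃ri
                            ┃                   ┃━━
                            ┃                   ┃  
                            ┃                   ┃  
                            ┃                   ┃  
                            ┃                   ┃  
                            ┃                   ┃  
                            ┃                   ┃  
                            ┃                   ┃  
                            ┗━━━━━━━━━━━━━━━━━━━┛  


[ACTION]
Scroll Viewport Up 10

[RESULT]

                                  ┏━━━━━━━━━━━━━━━━
                            ┏━━━━━━━━━━━━━━━━━━━┓  
                            ┃ TabContainer      ┃──
                            ┠───────────────────┨  
                            ┃[debug.log]│ auth.p┃us
                            ┃───────────────────┃us
                            ┃2024-01-15 00:00:15┃us
                            ┃                   ┃us
                            ┃                   ┃us
                            ┃                   ┃ri
                            ┃                   ┃━━
                            ┃                   ┃  
                            ┃                   ┃  
                            ┃                   ┃  
                            ┃                   ┃  
                            ┃                   ┃  
                            ┃                   ┃  
                            ┃                   ┃  


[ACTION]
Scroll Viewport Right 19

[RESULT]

                ┏━━━━━━━━━━━━━━━━━━━━┓             
          ┏━━━━━━━━━━━━━━━━━━━┓      ┃             
          ┃ TabContainer      ┃──────┨             
          ┠───────────────────┨      ┃             
          ┃[debug.log]│ auth.p┃user g┃             
          ┃───────────────────┃user g┃             
          ┃2024-01-15 00:00:15┃user g┃             
          ┃                   ┃user g┃             
          ┃                   ┃user g┃             
          ┃                   ┃rint(l┃             
          ┃                   ┃━━━━━━┛             
          ┃                   ┃                    
          ┃                   ┃                    
          ┃                   ┃                    
          ┃                   ┃                    
          ┃                   ┃                    
          ┃                   ┃                    
          ┃                   ┃                    


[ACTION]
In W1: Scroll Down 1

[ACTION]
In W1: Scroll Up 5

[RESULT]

                ┏━━━━━━━━━━━━━━━━━━━━┓             
          ┏━━━━━━━━━━━━━━━━━━━┓      ┃             
          ┃ TabContainer      ┃──────┨             
          ┠───────────────────┨      ┃             
          ┃[debug.log]│ auth.p┃user g┃             
          ┃───────────────────┃user g┃             
          ┃2024-01-15 00:00:01┃user g┃             
          ┃2024-01-15 00:00:01┃user g┃             
          ┃2024-01-15 00:00:06┃user g┃             
          ┃2024-01-15 00:00:06┃rint(l┃             
          ┃2024-01-15 00:00:10┃━━━━━━┛             
          ┃2024-01-15 00:00:15┃                    
          ┃                   ┃                    
          ┃                   ┃                    
          ┃                   ┃                    
          ┃                   ┃                    
          ┃                   ┃                    
          ┃                   ┃                    


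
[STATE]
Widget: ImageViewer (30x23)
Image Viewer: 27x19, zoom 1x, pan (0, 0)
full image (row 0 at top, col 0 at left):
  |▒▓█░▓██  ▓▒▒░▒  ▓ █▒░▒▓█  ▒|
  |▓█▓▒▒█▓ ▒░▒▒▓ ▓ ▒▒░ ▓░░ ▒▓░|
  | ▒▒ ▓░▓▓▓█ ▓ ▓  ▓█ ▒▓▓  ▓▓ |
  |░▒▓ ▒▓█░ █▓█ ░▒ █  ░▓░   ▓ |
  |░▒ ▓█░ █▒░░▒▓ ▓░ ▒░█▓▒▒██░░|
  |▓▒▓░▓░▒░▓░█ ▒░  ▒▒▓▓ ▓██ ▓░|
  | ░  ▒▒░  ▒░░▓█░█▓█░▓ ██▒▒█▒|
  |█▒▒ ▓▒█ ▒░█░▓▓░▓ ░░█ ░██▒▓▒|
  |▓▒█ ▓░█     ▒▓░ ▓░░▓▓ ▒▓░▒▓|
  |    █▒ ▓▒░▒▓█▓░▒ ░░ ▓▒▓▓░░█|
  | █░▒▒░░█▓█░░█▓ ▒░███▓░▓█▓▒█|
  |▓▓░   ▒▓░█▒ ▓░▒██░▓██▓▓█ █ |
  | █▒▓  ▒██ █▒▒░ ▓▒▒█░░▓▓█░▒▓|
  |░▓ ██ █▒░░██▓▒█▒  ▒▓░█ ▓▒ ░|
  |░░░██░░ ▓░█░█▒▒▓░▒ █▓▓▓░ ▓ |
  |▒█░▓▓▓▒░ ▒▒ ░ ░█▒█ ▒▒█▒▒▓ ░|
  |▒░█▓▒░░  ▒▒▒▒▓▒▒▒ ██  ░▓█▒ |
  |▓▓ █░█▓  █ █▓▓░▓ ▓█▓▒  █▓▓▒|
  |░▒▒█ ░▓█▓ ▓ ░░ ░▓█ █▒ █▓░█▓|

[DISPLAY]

▒▓█░▓██  ▓▒▒░▒  ▓ █▒░▒▓█  ▒   
▓█▓▒▒█▓ ▒░▒▒▓ ▓ ▒▒░ ▓░░ ▒▓░   
 ▒▒ ▓░▓▓▓█ ▓ ▓  ▓█ ▒▓▓  ▓▓    
░▒▓ ▒▓█░ █▓█ ░▒ █  ░▓░   ▓    
░▒ ▓█░ █▒░░▒▓ ▓░ ▒░█▓▒▒██░░   
▓▒▓░▓░▒░▓░█ ▒░  ▒▒▓▓ ▓██ ▓░   
 ░  ▒▒░  ▒░░▓█░█▓█░▓ ██▒▒█▒   
█▒▒ ▓▒█ ▒░█░▓▓░▓ ░░█ ░██▒▓▒   
▓▒█ ▓░█     ▒▓░ ▓░░▓▓ ▒▓░▒▓   
    █▒ ▓▒░▒▓█▓░▒ ░░ ▓▒▓▓░░█   
 █░▒▒░░█▓█░░█▓ ▒░███▓░▓█▓▒█   
▓▓░   ▒▓░█▒ ▓░▒██░▓██▓▓█ █    
 █▒▓  ▒██ █▒▒░ ▓▒▒█░░▓▓█░▒▓   
░▓ ██ █▒░░██▓▒█▒  ▒▓░█ ▓▒ ░   
░░░██░░ ▓░█░█▒▒▓░▒ █▓▓▓░ ▓    
▒█░▓▓▓▒░ ▒▒ ░ ░█▒█ ▒▒█▒▒▓ ░   
▒░█▓▒░░  ▒▒▒▒▓▒▒▒ ██  ░▓█▒    
▓▓ █░█▓  █ █▓▓░▓ ▓█▓▒  █▓▓▒   
░▒▒█ ░▓█▓ ▓ ░░ ░▓█ █▒ █▓░█▓   
                              
                              
                              
                              


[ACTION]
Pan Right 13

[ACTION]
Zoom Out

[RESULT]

▒  ▓ █▒░▒▓█  ▒                
 ▓ ▒▒░ ▓░░ ▒▓░                
▓  ▓█ ▒▓▓  ▓▓                 
░▒ █  ░▓░   ▓                 
 ▓░ ▒░█▓▒▒██░░                
░  ▒▒▓▓ ▓██ ▓░                
█░█▓█░▓ ██▒▒█▒                
▓░▓ ░░█ ░██▒▓▒                
▓░ ▓░░▓▓ ▒▓░▒▓                
▓░▒ ░░ ▓▒▓▓░░█                
▓ ▒░███▓░▓█▓▒█                
░▒██░▓██▓▓█ █                 
░ ▓▒▒█░░▓▓█░▒▓                
▒█▒  ▒▓░█ ▓▒ ░                
▒▒▓░▒ █▓▓▓░ ▓                 
 ░█▒█ ▒▒█▒▒▓ ░                
▓▒▒▒ ██  ░▓█▒                 
▓░▓ ▓█▓▒  █▓▓▒                
░ ░▓█ █▒ █▓░█▓                
                              
                              
                              
                              


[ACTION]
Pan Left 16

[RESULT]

▒▓█░▓██  ▓▒▒░▒  ▓ █▒░▒▓█  ▒   
▓█▓▒▒█▓ ▒░▒▒▓ ▓ ▒▒░ ▓░░ ▒▓░   
 ▒▒ ▓░▓▓▓█ ▓ ▓  ▓█ ▒▓▓  ▓▓    
░▒▓ ▒▓█░ █▓█ ░▒ █  ░▓░   ▓    
░▒ ▓█░ █▒░░▒▓ ▓░ ▒░█▓▒▒██░░   
▓▒▓░▓░▒░▓░█ ▒░  ▒▒▓▓ ▓██ ▓░   
 ░  ▒▒░  ▒░░▓█░█▓█░▓ ██▒▒█▒   
█▒▒ ▓▒█ ▒░█░▓▓░▓ ░░█ ░██▒▓▒   
▓▒█ ▓░█     ▒▓░ ▓░░▓▓ ▒▓░▒▓   
    █▒ ▓▒░▒▓█▓░▒ ░░ ▓▒▓▓░░█   
 █░▒▒░░█▓█░░█▓ ▒░███▓░▓█▓▒█   
▓▓░   ▒▓░█▒ ▓░▒██░▓██▓▓█ █    
 █▒▓  ▒██ █▒▒░ ▓▒▒█░░▓▓█░▒▓   
░▓ ██ █▒░░██▓▒█▒  ▒▓░█ ▓▒ ░   
░░░██░░ ▓░█░█▒▒▓░▒ █▓▓▓░ ▓    
▒█░▓▓▓▒░ ▒▒ ░ ░█▒█ ▒▒█▒▒▓ ░   
▒░█▓▒░░  ▒▒▒▒▓▒▒▒ ██  ░▓█▒    
▓▓ █░█▓  █ █▓▓░▓ ▓█▓▒  █▓▓▒   
░▒▒█ ░▓█▓ ▓ ░░ ░▓█ █▒ █▓░█▓   
                              
                              
                              
                              


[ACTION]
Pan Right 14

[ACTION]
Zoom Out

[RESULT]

  ▓ █▒░▒▓█  ▒                 
▓ ▒▒░ ▓░░ ▒▓░                 
  ▓█ ▒▓▓  ▓▓                  
▒ █  ░▓░   ▓                  
▓░ ▒░█▓▒▒██░░                 
  ▒▒▓▓ ▓██ ▓░                 
░█▓█░▓ ██▒▒█▒                 
░▓ ░░█ ░██▒▓▒                 
░ ▓░░▓▓ ▒▓░▒▓                 
░▒ ░░ ▓▒▓▓░░█                 
 ▒░███▓░▓█▓▒█                 
▒██░▓██▓▓█ █                  
 ▓▒▒█░░▓▓█░▒▓                 
█▒  ▒▓░█ ▓▒ ░                 
▒▓░▒ █▓▓▓░ ▓                  
░█▒█ ▒▒█▒▒▓ ░                 
▒▒▒ ██  ░▓█▒                  
░▓ ▓█▓▒  █▓▓▒                 
 ░▓█ █▒ █▓░█▓                 
                              
                              
                              
                              


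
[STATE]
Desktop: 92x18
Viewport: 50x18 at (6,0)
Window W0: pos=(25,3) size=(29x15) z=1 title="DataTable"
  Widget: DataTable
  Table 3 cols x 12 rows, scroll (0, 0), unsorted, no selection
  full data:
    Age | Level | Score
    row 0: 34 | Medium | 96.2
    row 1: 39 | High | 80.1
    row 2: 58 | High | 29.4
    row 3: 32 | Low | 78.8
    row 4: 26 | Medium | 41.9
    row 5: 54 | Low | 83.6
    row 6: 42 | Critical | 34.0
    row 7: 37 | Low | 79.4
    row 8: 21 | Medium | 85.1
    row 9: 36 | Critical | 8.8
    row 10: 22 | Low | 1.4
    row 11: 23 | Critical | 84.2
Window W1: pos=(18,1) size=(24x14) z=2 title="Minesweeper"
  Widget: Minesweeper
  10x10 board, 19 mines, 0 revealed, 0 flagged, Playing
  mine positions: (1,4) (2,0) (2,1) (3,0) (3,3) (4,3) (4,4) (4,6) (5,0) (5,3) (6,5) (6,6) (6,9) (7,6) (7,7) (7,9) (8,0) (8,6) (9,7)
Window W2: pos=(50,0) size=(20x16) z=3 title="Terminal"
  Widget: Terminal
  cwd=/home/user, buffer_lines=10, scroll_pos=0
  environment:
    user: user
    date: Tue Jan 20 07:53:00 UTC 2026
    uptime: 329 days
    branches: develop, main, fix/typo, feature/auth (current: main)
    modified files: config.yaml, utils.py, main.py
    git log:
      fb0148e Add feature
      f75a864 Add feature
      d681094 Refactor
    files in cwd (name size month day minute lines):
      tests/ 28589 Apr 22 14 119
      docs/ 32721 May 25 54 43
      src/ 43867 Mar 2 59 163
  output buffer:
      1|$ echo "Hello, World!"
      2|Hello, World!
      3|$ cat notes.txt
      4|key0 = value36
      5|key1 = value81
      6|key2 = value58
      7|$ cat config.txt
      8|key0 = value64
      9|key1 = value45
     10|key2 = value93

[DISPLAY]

                                            ┏━━━━━
            ┏━━━━━━━━━━━━━━━━━━━━━━┓        ┃ Term
            ┃ Minesweeper          ┃        ┠─────
            ┠──────────────────────┨━━━━━━━━┃$ ech
            ┃■■■■■■■■■■            ┃        ┃Hello
            ┃■■■■■■■■■■            ┃────────┃$ cat
            ┃■■■■■■■■■■            ┃re      ┃key0 
            ┃■■■■■■■■■■            ┃──      ┃key1 
            ┃■■■■■■■■■■            ┃2       ┃key2 
            ┃■■■■■■■■■■            ┃1       ┃$ cat
            ┃■■■■■■■■■■            ┃4       ┃key0 
            ┃■■■■■■■■■■            ┃8       ┃key1 
            ┃■■■■■■■■■■            ┃9       ┃key2 
            ┃■■■■■■■■■■            ┃6       ┃$ █  
            ┗━━━━━━━━━━━━━━━━━━━━━━┛0       ┃     
                   ┃37 │Low     │79.4       ┗━━━━━
                   ┃21 │Medium  │85.1          ┃  
                   ┗━━━━━━━━━━━━━━━━━━━━━━━━━━━┛  


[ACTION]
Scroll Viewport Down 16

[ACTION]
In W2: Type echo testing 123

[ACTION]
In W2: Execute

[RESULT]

                                            ┏━━━━━
            ┏━━━━━━━━━━━━━━━━━━━━━━┓        ┃ Term
            ┃ Minesweeper          ┃        ┠─────
            ┠──────────────────────┨━━━━━━━━┃Hello
            ┃■■■■■■■■■■            ┃        ┃$ cat
            ┃■■■■■■■■■■            ┃────────┃key0 
            ┃■■■■■■■■■■            ┃re      ┃key1 
            ┃■■■■■■■■■■            ┃──      ┃key2 
            ┃■■■■■■■■■■            ┃2       ┃$ cat
            ┃■■■■■■■■■■            ┃1       ┃key0 
            ┃■■■■■■■■■■            ┃4       ┃key1 
            ┃■■■■■■■■■■            ┃8       ┃key2 
            ┃■■■■■■■■■■            ┃9       ┃$ ech
            ┃■■■■■■■■■■            ┃6       ┃testi
            ┗━━━━━━━━━━━━━━━━━━━━━━┛0       ┃$ █  
                   ┃37 │Low     │79.4       ┗━━━━━
                   ┃21 │Medium  │85.1          ┃  
                   ┗━━━━━━━━━━━━━━━━━━━━━━━━━━━┛  
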